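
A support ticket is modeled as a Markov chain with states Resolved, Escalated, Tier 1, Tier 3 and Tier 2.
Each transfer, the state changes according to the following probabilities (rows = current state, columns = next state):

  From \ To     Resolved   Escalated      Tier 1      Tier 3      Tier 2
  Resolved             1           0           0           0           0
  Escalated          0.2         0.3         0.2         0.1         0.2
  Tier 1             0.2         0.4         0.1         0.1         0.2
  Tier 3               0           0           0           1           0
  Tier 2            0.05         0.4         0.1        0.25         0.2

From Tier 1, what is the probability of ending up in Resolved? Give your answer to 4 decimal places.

0.5667

Let h(s) be the probability of absorption at Resolved starting from transient state s. Then h(Resolved) = 1 and h(Tier 3) = 0. By first-step analysis:
h(Escalated) = 0.2·1 + 0.3·h(Escalated) + 0.2·h(Tier 1) + 0.1·0 + 0.2·h(Tier 2)
h(Tier 1) = 0.2·1 + 0.4·h(Escalated) + 0.1·h(Tier 1) + 0.1·0 + 0.2·h(Tier 2)
h(Tier 2) = 0.05·1 + 0.4·h(Escalated) + 0.1·h(Tier 1) + 0.25·0 + 0.2·h(Tier 2)
Solving: h(Escalated) = 0.5667, h(Tier 1) = 0.5667, h(Tier 2) = 0.4167.
Starting from Tier 1, the probability is 0.5667.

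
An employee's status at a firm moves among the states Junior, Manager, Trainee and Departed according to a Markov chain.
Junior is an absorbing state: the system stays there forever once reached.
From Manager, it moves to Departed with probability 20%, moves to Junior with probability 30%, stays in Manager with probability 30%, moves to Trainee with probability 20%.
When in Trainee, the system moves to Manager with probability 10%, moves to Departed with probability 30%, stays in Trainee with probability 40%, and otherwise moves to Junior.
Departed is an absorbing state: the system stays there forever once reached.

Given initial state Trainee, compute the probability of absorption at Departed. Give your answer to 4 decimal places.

Let h(s) be the probability of absorption at Departed starting from transient state s. Then h(Departed) = 1 and h(Junior) = 0. By first-step analysis:
h(Manager) = 0.3·0 + 0.3·h(Manager) + 0.2·h(Trainee) + 0.2·1
h(Trainee) = 0.2·0 + 0.1·h(Manager) + 0.4·h(Trainee) + 0.3·1
Solving: h(Manager) = 0.4500, h(Trainee) = 0.5750.
Starting from Trainee, the probability is 0.5750.

0.5750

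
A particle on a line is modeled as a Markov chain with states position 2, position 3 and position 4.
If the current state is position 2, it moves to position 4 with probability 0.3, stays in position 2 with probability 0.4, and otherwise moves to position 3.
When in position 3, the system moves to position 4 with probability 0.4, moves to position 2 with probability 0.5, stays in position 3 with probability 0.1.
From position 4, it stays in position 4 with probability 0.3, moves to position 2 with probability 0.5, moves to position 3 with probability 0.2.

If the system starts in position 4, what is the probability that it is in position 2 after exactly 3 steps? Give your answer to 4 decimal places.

0.4550

Propagate the distribution vector 3 steps from position 4.
After 0 steps: (0.0000, 0.0000, 1.0000)
After 1 step: (0.5000, 0.2000, 0.3000)
After 2 steps: (0.4500, 0.2300, 0.3200)
After 3 steps: (0.4550, 0.2220, 0.3230)
P(in position 2 after 3 steps) = 0.4550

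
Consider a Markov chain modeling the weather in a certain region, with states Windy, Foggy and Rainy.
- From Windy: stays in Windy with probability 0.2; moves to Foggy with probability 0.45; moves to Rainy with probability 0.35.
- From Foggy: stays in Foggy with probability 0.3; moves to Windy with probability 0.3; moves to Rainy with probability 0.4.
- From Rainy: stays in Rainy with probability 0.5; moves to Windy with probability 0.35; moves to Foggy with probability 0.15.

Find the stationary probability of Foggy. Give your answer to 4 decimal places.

0.2796

Let the stationary distribution be π with π = πP and π_1 + π_2 + π_3 = 1.
π_1 = 0.2·π_1 + 0.3·π_2 + 0.35·π_3
π_2 = 0.45·π_1 + 0.3·π_2 + 0.15·π_3
Solving with the normalization constraint gives π = (0.2922, 0.2796, 0.4282).
So the stationary probability of Foggy is 0.2796.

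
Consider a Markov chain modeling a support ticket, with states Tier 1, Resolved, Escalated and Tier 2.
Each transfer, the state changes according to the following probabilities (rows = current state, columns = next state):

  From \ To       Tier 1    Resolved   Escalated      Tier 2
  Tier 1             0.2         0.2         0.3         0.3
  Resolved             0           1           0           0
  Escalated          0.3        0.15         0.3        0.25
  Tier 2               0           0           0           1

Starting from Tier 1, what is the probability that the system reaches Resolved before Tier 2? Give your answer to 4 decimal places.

0.3936

Let h(s) be the probability of absorption at Resolved starting from transient state s. Then h(Resolved) = 1 and h(Tier 2) = 0. By first-step analysis:
h(Tier 1) = 0.2·h(Tier 1) + 0.2·1 + 0.3·h(Escalated) + 0.3·0
h(Escalated) = 0.3·h(Tier 1) + 0.15·1 + 0.3·h(Escalated) + 0.25·0
Solving: h(Tier 1) = 0.3936, h(Escalated) = 0.3830.
Starting from Tier 1, the probability is 0.3936.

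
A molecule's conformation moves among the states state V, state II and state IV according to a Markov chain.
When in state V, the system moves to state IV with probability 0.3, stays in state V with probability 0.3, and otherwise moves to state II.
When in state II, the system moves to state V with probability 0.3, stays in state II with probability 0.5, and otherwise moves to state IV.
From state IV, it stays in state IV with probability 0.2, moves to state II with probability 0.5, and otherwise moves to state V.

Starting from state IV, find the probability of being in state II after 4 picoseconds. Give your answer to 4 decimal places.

Propagate the distribution vector 4 picoseconds from state IV.
After 0 picoseconds: (0.0000, 0.0000, 1.0000)
After 1 picosecond: (0.3000, 0.5000, 0.2000)
After 2 picoseconds: (0.3000, 0.4700, 0.2300)
After 3 picoseconds: (0.3000, 0.4700, 0.2300)
After 4 picoseconds: (0.3000, 0.4700, 0.2300)
P(in state II after 4 picoseconds) = 0.4700

0.4700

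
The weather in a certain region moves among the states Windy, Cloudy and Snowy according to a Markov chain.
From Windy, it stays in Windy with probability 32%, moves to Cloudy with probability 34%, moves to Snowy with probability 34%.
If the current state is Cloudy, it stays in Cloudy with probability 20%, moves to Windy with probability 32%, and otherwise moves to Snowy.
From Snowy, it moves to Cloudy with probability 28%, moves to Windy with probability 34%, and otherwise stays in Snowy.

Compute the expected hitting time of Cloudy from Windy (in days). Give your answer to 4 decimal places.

Let t(s) be the expected number of days to first reach Cloudy from state s, with t(Cloudy) = 0. Conditioning on the first day:
t(Windy) = 1 + 0.32·t(Windy) + 0.34·t(Snowy)
t(Snowy) = 1 + 0.34·t(Windy) + 0.38·t(Snowy)
Solving: t(Windy) = 3.1373, t(Snowy) = 3.3333.
Expected days from Windy to Cloudy: 3.1373.

3.1373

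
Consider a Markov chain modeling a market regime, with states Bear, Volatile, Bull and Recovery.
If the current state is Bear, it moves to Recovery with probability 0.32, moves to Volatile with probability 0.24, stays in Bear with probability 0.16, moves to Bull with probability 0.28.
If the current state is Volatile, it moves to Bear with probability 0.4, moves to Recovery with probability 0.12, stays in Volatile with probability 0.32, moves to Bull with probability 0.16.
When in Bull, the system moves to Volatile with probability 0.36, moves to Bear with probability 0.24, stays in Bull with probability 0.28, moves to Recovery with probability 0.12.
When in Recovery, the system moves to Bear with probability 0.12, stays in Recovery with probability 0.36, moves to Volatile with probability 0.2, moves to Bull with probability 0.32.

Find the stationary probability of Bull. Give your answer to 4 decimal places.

Let the stationary distribution be π with π = πP and π_1 + π_2 + π_3 + π_4 = 1.
π_1 = 0.16·π_1 + 0.4·π_2 + 0.24·π_3 + 0.12·π_4
π_2 = 0.24·π_1 + 0.32·π_2 + 0.36·π_3 + 0.2·π_4
π_3 = 0.28·π_1 + 0.16·π_2 + 0.28·π_3 + 0.32·π_4
Solving with the normalization constraint gives π = (0.2398, 0.2845, 0.2547, 0.2210).
So the stationary probability of Bull is 0.2547.

0.2547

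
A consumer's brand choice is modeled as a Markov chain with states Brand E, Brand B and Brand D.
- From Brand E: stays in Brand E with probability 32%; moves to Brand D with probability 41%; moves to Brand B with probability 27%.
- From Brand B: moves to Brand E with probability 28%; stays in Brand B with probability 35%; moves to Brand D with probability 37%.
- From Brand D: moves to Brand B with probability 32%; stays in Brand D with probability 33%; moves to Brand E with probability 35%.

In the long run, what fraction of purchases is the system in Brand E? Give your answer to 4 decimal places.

Let the stationary distribution be π with π = πP and π_1 + π_2 + π_3 = 1.
π_1 = 0.32·π_1 + 0.28·π_2 + 0.35·π_3
π_2 = 0.27·π_1 + 0.35·π_2 + 0.32·π_3
Solving with the normalization constraint gives π = (0.3185, 0.3135, 0.3680).
So the stationary probability of Brand E is 0.3185.

0.3185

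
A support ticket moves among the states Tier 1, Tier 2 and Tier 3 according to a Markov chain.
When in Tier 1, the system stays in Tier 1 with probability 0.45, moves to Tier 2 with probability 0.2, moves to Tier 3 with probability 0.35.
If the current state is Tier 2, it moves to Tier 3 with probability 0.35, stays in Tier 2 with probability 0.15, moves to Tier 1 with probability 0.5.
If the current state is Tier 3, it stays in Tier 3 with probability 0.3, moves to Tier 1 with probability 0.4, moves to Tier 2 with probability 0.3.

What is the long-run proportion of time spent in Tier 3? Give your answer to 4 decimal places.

0.3333

Let the stationary distribution be π with π = πP and π_1 + π_2 + π_3 = 1.
π_1 = 0.45·π_1 + 0.5·π_2 + 0.4·π_3
π_2 = 0.2·π_1 + 0.15·π_2 + 0.3·π_3
Solving with the normalization constraint gives π = (0.4444, 0.2222, 0.3333).
So the stationary probability of Tier 3 is 0.3333.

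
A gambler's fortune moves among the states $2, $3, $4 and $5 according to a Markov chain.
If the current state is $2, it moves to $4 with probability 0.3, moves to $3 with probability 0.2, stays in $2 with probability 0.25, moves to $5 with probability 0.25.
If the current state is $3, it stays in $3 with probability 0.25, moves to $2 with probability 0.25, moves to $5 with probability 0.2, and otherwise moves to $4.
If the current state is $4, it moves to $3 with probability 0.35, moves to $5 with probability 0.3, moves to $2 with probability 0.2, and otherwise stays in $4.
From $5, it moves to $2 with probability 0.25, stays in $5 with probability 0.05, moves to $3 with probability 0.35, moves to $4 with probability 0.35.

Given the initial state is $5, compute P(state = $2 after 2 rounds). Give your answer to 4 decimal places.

0.2325

Propagate the distribution vector 2 rounds from $5.
After 0 rounds: (0.0000, 0.0000, 0.0000, 1.0000)
After 1 round: (0.2500, 0.3500, 0.3500, 0.0500)
After 2 rounds: (0.2325, 0.2775, 0.2500, 0.2400)
P(in $2 after 2 rounds) = 0.2325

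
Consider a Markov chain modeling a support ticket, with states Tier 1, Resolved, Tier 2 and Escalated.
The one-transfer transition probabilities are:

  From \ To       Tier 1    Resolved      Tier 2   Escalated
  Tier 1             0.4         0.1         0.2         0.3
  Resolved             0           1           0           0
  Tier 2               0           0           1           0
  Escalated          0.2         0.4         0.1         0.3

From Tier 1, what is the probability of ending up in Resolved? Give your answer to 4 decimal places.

Let h(s) be the probability of absorption at Resolved starting from transient state s. Then h(Resolved) = 1 and h(Tier 2) = 0. By first-step analysis:
h(Tier 1) = 0.4·h(Tier 1) + 0.1·1 + 0.2·0 + 0.3·h(Escalated)
h(Escalated) = 0.2·h(Tier 1) + 0.4·1 + 0.1·0 + 0.3·h(Escalated)
Solving: h(Tier 1) = 0.5278, h(Escalated) = 0.7222.
Starting from Tier 1, the probability is 0.5278.

0.5278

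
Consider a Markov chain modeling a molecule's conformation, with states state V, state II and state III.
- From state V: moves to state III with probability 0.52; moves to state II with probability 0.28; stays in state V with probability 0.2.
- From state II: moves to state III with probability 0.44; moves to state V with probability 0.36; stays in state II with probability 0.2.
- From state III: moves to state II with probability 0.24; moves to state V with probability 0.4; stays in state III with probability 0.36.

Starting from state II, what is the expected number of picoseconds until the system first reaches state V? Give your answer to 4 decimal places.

2.6575

Let t(s) be the expected number of picoseconds to first reach state V from state s, with t(state V) = 0. Conditioning on the first picosecond:
t(state II) = 1 + 0.2·t(state II) + 0.44·t(state III)
t(state III) = 1 + 0.24·t(state II) + 0.36·t(state III)
Solving: t(state II) = 2.6575, t(state III) = 2.5591.
Expected picoseconds from state II to state V: 2.6575.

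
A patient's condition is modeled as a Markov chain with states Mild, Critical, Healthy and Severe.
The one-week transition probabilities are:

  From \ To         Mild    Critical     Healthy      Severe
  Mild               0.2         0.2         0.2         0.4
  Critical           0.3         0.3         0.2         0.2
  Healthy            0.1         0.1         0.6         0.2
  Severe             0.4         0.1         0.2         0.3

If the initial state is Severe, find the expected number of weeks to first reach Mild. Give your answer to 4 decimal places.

3.4783

Let t(s) be the expected number of weeks to first reach Mild from state s, with t(Mild) = 0. Conditioning on the first week:
t(Critical) = 1 + 0.3·t(Critical) + 0.2·t(Healthy) + 0.2·t(Severe)
t(Healthy) = 1 + 0.1·t(Critical) + 0.6·t(Healthy) + 0.2·t(Severe)
t(Severe) = 1 + 0.1·t(Critical) + 0.2·t(Healthy) + 0.3·t(Severe)
Solving: t(Critical) = 3.9130, t(Healthy) = 5.2174, t(Severe) = 3.4783.
Expected weeks from Severe to Mild: 3.4783.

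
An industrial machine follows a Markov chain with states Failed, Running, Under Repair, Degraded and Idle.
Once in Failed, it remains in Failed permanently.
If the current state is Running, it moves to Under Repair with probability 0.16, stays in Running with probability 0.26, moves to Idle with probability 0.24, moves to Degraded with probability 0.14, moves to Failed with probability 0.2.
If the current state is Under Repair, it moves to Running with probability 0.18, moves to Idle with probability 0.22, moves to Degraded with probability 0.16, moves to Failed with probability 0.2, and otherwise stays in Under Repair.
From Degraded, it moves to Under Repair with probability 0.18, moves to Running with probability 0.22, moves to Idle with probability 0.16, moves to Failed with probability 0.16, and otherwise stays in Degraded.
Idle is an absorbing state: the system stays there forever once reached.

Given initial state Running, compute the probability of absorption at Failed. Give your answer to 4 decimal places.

0.4643

Let h(s) be the probability of absorption at Failed starting from transient state s. Then h(Failed) = 1 and h(Idle) = 0. By first-step analysis:
h(Running) = 0.2·1 + 0.26·h(Running) + 0.16·h(Under Repair) + 0.14·h(Degraded) + 0.24·0
h(Under Repair) = 0.2·1 + 0.18·h(Running) + 0.24·h(Under Repair) + 0.16·h(Degraded) + 0.22·0
h(Degraded) = 0.16·1 + 0.22·h(Running) + 0.18·h(Under Repair) + 0.28·h(Degraded) + 0.16·0
Solving: h(Running) = 0.4643, h(Under Repair) = 0.4747, h(Degraded) = 0.4828.
Starting from Running, the probability is 0.4643.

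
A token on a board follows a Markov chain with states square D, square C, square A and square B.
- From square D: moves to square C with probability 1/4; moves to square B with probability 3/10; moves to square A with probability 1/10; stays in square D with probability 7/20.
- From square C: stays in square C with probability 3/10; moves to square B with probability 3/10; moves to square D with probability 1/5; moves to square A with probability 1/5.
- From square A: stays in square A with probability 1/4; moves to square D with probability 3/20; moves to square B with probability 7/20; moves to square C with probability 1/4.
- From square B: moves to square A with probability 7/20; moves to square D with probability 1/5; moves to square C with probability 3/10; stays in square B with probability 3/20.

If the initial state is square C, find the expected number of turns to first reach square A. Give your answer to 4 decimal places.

4.6382

Let t(s) be the expected number of turns to first reach square A from state s, with t(square A) = 0. Conditioning on the first turn:
t(square D) = 1 + 0.35·t(square D) + 0.25·t(square C) + 0.3·t(square B)
t(square C) = 1 + 0.2·t(square D) + 0.3·t(square C) + 0.3·t(square B)
t(square B) = 1 + 0.2·t(square D) + 0.3·t(square C) + 0.15·t(square B)
Solving: t(square D) = 5.1839, t(square C) = 4.6382, t(square B) = 4.0332.
Expected turns from square C to square A: 4.6382.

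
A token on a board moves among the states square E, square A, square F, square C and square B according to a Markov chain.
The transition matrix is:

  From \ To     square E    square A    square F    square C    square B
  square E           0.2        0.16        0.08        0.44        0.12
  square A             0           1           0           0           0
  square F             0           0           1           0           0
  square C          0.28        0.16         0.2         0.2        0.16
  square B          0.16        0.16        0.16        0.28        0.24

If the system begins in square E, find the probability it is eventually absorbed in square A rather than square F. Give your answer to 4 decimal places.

Let h(s) be the probability of absorption at square A starting from transient state s. Then h(square A) = 1 and h(square F) = 0. By first-step analysis:
h(square E) = 0.2·h(square E) + 0.16·1 + 0.08·0 + 0.44·h(square C) + 0.12·h(square B)
h(square C) = 0.28·h(square E) + 0.16·1 + 0.2·0 + 0.2·h(square C) + 0.16·h(square B)
h(square B) = 0.16·h(square E) + 0.16·1 + 0.16·0 + 0.28·h(square C) + 0.24·h(square B)
Solving: h(square E) = 0.5473, h(square C) = 0.4930, h(square B) = 0.5074.
Starting from square E, the probability is 0.5473.

0.5473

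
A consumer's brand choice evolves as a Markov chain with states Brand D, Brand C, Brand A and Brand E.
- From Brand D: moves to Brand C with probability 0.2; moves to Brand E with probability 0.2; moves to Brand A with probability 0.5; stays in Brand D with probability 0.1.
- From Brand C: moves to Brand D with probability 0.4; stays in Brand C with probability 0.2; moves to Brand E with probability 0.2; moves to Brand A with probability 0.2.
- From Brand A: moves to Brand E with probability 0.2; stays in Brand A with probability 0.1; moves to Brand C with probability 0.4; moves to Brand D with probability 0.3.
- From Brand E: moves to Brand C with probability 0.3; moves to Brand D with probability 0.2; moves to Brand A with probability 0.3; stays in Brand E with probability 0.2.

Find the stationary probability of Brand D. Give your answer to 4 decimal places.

Let the stationary distribution be π with π = πP and π_1 + π_2 + π_3 + π_4 = 1.
π_1 = 0.1·π_1 + 0.4·π_2 + 0.3·π_3 + 0.2·π_4
π_2 = 0.2·π_1 + 0.2·π_2 + 0.4·π_3 + 0.3·π_4
π_3 = 0.5·π_1 + 0.2·π_2 + 0.1·π_3 + 0.3·π_4
Solving with the normalization constraint gives π = (0.2562, 0.2740, 0.2699, 0.2000).
So the stationary probability of Brand D is 0.2562.

0.2562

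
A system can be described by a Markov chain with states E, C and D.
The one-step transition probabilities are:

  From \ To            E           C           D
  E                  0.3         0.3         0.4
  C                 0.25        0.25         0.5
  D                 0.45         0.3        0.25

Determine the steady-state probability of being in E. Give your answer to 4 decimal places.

Let the stationary distribution be π with π = πP and π_1 + π_2 + π_3 = 1.
π_1 = 0.3·π_1 + 0.25·π_2 + 0.45·π_3
π_2 = 0.3·π_1 + 0.25·π_2 + 0.3·π_3
Solving with the normalization constraint gives π = (0.3416, 0.2857, 0.3727).
So the stationary probability of E is 0.3416.

0.3416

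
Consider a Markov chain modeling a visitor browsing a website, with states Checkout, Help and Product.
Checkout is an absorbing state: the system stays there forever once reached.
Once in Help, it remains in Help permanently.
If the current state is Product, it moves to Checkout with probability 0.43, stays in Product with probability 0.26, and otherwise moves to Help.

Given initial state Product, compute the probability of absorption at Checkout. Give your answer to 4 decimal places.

0.5811

Let h(s) be the probability of absorption at Checkout starting from transient state s. Then h(Checkout) = 1 and h(Help) = 0. By first-step analysis:
h(Product) = 0.43·1 + 0.31·0 + 0.26·h(Product)
Solving: h(Product) = 0.5811.
Starting from Product, the probability is 0.5811.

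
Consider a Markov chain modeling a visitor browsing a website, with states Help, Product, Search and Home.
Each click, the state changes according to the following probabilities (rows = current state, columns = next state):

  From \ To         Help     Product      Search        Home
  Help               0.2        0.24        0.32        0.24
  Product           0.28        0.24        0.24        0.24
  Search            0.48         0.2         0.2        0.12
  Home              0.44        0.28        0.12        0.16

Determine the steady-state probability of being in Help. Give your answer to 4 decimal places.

0.3316

Let the stationary distribution be π with π = πP and π_1 + π_2 + π_3 + π_4 = 1.
π_1 = 0.2·π_1 + 0.28·π_2 + 0.48·π_3 + 0.44·π_4
π_2 = 0.24·π_1 + 0.24·π_2 + 0.2·π_3 + 0.28·π_4
π_3 = 0.32·π_1 + 0.24·π_2 + 0.2·π_3 + 0.12·π_4
Solving with the normalization constraint gives π = (0.3316, 0.2385, 0.2336, 0.1963).
So the stationary probability of Help is 0.3316.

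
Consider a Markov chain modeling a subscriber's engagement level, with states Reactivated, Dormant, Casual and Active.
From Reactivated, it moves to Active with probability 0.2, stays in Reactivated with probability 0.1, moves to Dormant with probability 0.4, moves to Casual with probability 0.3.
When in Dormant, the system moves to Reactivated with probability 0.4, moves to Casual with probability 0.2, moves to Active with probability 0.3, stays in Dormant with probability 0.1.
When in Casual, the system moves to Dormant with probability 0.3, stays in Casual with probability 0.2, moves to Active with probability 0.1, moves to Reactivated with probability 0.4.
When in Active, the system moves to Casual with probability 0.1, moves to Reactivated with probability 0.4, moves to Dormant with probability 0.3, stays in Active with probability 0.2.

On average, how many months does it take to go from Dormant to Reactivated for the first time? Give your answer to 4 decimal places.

2.5000

Let t(s) be the expected number of months to first reach Reactivated from state s, with t(Reactivated) = 0. Conditioning on the first month:
t(Dormant) = 1 + 0.1·t(Dormant) + 0.2·t(Casual) + 0.3·t(Active)
t(Casual) = 1 + 0.3·t(Dormant) + 0.2·t(Casual) + 0.1·t(Active)
t(Active) = 1 + 0.3·t(Dormant) + 0.1·t(Casual) + 0.2·t(Active)
Solving: t(Dormant) = 2.5000, t(Casual) = 2.5000, t(Active) = 2.5000.
Expected months from Dormant to Reactivated: 2.5000.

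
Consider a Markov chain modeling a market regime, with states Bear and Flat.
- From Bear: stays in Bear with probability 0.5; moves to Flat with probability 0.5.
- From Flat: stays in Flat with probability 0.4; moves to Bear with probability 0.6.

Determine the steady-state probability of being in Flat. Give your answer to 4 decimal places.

Let the stationary distribution be π with π = πP and π_1 + π_2 = 1.
π_1 = 0.5·π_1 + 0.6·π_2
Solving with the normalization constraint gives π = (0.5455, 0.4545).
So the stationary probability of Flat is 0.4545.

0.4545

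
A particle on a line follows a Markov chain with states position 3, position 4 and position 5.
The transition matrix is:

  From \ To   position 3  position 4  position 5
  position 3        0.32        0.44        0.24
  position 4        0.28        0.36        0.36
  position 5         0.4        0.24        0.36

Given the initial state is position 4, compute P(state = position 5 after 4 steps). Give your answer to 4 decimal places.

Propagate the distribution vector 4 steps from position 4.
After 0 steps: (0.0000, 1.0000, 0.0000)
After 1 step: (0.2800, 0.3600, 0.3600)
After 2 steps: (0.3344, 0.3392, 0.3264)
After 3 steps: (0.3325, 0.3476, 0.3199)
After 4 steps: (0.3317, 0.3482, 0.3201)
P(in position 5 after 4 steps) = 0.3201

0.3201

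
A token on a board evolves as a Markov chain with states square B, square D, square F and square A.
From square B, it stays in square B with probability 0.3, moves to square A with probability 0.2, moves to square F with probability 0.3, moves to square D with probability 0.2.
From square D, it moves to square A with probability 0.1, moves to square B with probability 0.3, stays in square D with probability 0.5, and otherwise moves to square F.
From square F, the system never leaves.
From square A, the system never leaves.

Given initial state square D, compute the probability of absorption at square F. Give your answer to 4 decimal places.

Let h(s) be the probability of absorption at square F starting from transient state s. Then h(square F) = 1 and h(square A) = 0. By first-step analysis:
h(square B) = 0.3·h(square B) + 0.2·h(square D) + 0.3·1 + 0.2·0
h(square D) = 0.3·h(square B) + 0.5·h(square D) + 0.1·1 + 0.1·0
Solving: h(square B) = 0.5862, h(square D) = 0.5517.
Starting from square D, the probability is 0.5517.

0.5517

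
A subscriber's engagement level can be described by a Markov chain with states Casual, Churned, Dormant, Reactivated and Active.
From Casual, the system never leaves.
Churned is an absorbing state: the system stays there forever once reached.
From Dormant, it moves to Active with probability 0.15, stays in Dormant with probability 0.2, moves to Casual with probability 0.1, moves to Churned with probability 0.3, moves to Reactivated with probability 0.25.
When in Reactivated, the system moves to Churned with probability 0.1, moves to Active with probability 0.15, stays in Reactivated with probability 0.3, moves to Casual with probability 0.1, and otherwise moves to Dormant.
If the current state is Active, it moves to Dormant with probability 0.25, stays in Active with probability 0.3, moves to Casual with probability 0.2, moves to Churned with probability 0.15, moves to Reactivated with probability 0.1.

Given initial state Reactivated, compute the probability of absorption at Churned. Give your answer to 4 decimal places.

Let h(s) be the probability of absorption at Churned starting from transient state s. Then h(Churned) = 1 and h(Casual) = 0. By first-step analysis:
h(Dormant) = 0.1·0 + 0.3·1 + 0.2·h(Dormant) + 0.25·h(Reactivated) + 0.15·h(Active)
h(Reactivated) = 0.1·0 + 0.1·1 + 0.35·h(Dormant) + 0.3·h(Reactivated) + 0.15·h(Active)
h(Active) = 0.2·0 + 0.15·1 + 0.25·h(Dormant) + 0.1·h(Reactivated) + 0.3·h(Active)
Solving: h(Dormant) = 0.6581, h(Reactivated) = 0.5861, h(Active) = 0.5331.
Starting from Reactivated, the probability is 0.5861.

0.5861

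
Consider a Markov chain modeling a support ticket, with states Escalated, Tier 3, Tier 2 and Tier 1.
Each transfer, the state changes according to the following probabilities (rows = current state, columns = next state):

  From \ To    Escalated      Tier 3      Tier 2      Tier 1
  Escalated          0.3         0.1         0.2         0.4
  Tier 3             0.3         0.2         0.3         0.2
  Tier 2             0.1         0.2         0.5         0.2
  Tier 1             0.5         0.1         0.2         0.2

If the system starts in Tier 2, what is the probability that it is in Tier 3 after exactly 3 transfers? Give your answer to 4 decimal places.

0.1540

Propagate the distribution vector 3 transfers from Tier 2.
After 0 transfers: (0.0000, 0.0000, 1.0000, 0.0000)
After 1 transfer: (0.1000, 0.2000, 0.5000, 0.2000)
After 2 transfers: (0.2400, 0.1700, 0.3700, 0.2200)
After 3 transfers: (0.2700, 0.1540, 0.3280, 0.2480)
P(in Tier 3 after 3 transfers) = 0.1540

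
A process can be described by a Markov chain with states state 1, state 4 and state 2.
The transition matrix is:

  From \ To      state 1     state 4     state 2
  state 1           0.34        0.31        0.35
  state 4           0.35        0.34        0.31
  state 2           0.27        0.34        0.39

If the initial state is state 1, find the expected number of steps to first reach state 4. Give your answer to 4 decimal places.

Let t(s) be the expected number of steps to first reach state 4 from state s, with t(state 4) = 0. Conditioning on the first step:
t(state 1) = 1 + 0.34·t(state 1) + 0.35·t(state 2)
t(state 2) = 1 + 0.27·t(state 1) + 0.39·t(state 2)
Solving: t(state 1) = 3.1159, t(state 2) = 3.0185.
Expected steps from state 1 to state 4: 3.1159.

3.1159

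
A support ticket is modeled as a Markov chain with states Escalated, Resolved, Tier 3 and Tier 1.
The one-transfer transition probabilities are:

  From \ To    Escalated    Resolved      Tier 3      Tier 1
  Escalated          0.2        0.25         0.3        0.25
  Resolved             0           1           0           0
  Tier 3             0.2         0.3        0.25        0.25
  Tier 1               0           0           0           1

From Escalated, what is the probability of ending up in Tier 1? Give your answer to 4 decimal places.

0.4861

Let h(s) be the probability of absorption at Tier 1 starting from transient state s. Then h(Tier 1) = 1 and h(Resolved) = 0. By first-step analysis:
h(Escalated) = 0.2·h(Escalated) + 0.25·0 + 0.3·h(Tier 3) + 0.25·1
h(Tier 3) = 0.2·h(Escalated) + 0.3·0 + 0.25·h(Tier 3) + 0.25·1
Solving: h(Escalated) = 0.4861, h(Tier 3) = 0.4630.
Starting from Escalated, the probability is 0.4861.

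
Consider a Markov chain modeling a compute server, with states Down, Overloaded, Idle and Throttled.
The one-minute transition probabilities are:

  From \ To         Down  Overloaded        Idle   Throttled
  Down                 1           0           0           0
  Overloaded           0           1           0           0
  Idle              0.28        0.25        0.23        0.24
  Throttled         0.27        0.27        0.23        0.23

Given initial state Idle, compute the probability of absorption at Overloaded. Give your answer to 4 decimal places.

Let h(s) be the probability of absorption at Overloaded starting from transient state s. Then h(Overloaded) = 1 and h(Down) = 0. By first-step analysis:
h(Idle) = 0.28·0 + 0.25·1 + 0.23·h(Idle) + 0.24·h(Throttled)
h(Throttled) = 0.27·0 + 0.27·1 + 0.23·h(Idle) + 0.23·h(Throttled)
Solving: h(Idle) = 0.4785, h(Throttled) = 0.4936.
Starting from Idle, the probability is 0.4785.

0.4785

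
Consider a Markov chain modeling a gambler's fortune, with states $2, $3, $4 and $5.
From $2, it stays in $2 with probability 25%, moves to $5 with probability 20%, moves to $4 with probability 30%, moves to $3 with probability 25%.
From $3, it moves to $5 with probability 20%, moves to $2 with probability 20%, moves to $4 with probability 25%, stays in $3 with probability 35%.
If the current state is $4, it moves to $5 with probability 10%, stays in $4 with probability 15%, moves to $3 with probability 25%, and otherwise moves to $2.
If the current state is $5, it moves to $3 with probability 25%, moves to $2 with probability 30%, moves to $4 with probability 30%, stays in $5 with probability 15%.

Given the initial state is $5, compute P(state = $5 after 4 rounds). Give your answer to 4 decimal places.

0.1666

Propagate the distribution vector 4 rounds from $5.
After 0 rounds: (0.0000, 0.0000, 0.0000, 1.0000)
After 1 round: (0.3000, 0.2500, 0.3000, 0.1500)
After 2 rounds: (0.3200, 0.2750, 0.2425, 0.1625)
After 3 rounds: (0.3050, 0.2775, 0.2499, 0.1676)
After 4 rounds: (0.3070, 0.2778, 0.2486, 0.1666)
P(in $5 after 4 rounds) = 0.1666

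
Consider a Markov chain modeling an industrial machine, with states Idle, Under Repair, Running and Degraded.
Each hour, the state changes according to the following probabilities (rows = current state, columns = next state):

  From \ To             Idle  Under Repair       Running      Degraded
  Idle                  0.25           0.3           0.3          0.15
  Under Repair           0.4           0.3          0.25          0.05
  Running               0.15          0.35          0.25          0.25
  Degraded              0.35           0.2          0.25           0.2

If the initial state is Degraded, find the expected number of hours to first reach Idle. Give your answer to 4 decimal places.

Let t(s) be the expected number of hours to first reach Idle from state s, with t(Idle) = 0. Conditioning on the first hour:
t(Under Repair) = 1 + 0.3·t(Under Repair) + 0.25·t(Running) + 0.05·t(Degraded)
t(Running) = 1 + 0.35·t(Under Repair) + 0.25·t(Running) + 0.25·t(Degraded)
t(Degraded) = 1 + 0.2·t(Under Repair) + 0.25·t(Running) + 0.2·t(Degraded)
Solving: t(Under Repair) = 3.0155, t(Running) = 3.8049, t(Degraded) = 3.1929.
Expected hours from Degraded to Idle: 3.1929.

3.1929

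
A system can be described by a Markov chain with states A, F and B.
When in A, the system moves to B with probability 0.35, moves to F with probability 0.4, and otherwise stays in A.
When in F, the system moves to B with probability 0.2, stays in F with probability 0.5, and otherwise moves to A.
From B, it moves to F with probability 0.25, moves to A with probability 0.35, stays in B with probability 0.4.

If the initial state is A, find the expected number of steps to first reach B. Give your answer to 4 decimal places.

3.5294

Let t(s) be the expected number of steps to first reach B from state s, with t(B) = 0. Conditioning on the first step:
t(A) = 1 + 0.25·t(A) + 0.4·t(F)
t(F) = 1 + 0.3·t(A) + 0.5·t(F)
Solving: t(A) = 3.5294, t(F) = 4.1176.
Expected steps from A to B: 3.5294.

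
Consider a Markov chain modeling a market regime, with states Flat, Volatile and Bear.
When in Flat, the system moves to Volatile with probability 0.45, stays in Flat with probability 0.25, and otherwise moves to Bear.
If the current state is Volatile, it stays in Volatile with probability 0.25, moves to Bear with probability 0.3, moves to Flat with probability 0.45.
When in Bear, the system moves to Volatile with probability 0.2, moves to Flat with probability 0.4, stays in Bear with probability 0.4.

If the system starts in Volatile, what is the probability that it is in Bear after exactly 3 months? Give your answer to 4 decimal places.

0.3330

Propagate the distribution vector 3 months from Volatile.
After 0 months: (0.0000, 1.0000, 0.0000)
After 1 month: (0.4500, 0.2500, 0.3000)
After 2 months: (0.3450, 0.3250, 0.3300)
After 3 months: (0.3645, 0.3025, 0.3330)
P(in Bear after 3 months) = 0.3330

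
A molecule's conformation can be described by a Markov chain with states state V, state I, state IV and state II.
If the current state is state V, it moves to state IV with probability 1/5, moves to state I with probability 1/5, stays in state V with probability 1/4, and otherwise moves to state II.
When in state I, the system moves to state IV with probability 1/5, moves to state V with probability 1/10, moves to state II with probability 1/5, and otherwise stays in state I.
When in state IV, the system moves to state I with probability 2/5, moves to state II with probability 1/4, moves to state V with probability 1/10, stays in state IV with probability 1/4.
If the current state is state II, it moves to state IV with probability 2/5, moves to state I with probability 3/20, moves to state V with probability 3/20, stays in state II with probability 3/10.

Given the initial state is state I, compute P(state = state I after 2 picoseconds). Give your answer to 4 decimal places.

Propagate the distribution vector 2 picoseconds from state I.
After 0 picoseconds: (0.0000, 1.0000, 0.0000, 0.0000)
After 1 picosecond: (0.1000, 0.5000, 0.2000, 0.2000)
After 2 picoseconds: (0.1250, 0.3800, 0.2500, 0.2450)
P(in state I after 2 picoseconds) = 0.3800

0.3800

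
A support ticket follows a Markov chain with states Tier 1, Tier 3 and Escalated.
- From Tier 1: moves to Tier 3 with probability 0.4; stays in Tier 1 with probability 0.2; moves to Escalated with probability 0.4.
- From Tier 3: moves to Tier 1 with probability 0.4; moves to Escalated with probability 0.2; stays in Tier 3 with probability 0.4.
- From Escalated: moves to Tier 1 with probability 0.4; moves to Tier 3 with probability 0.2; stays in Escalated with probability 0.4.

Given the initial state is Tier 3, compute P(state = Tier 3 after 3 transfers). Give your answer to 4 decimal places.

0.3360

Propagate the distribution vector 3 transfers from Tier 3.
After 0 transfers: (0.0000, 1.0000, 0.0000)
After 1 transfer: (0.4000, 0.4000, 0.2000)
After 2 transfers: (0.3200, 0.3600, 0.3200)
After 3 transfers: (0.3360, 0.3360, 0.3280)
P(in Tier 3 after 3 transfers) = 0.3360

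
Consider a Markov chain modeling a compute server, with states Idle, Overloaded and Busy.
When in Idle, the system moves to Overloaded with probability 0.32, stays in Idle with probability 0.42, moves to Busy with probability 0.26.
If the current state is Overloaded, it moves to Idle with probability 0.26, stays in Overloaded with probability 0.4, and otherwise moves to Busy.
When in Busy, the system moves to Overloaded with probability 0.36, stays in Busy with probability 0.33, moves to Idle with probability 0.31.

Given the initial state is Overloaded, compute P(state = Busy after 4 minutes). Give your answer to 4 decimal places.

Propagate the distribution vector 4 minutes from Overloaded.
After 0 minutes: (0.0000, 1.0000, 0.0000)
After 1 minute: (0.2600, 0.4000, 0.3400)
After 2 minutes: (0.3186, 0.3656, 0.3158)
After 3 minutes: (0.3268, 0.3619, 0.3114)
After 4 minutes: (0.3279, 0.3614, 0.3107)
P(in Busy after 4 minutes) = 0.3107

0.3107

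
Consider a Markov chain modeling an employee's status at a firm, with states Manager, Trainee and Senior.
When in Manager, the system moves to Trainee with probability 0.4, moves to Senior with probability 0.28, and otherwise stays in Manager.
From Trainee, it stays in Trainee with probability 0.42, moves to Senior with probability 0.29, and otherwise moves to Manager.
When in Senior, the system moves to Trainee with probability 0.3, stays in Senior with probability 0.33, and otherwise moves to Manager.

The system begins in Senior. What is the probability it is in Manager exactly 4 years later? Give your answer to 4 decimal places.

0.3236

Propagate the distribution vector 4 years from Senior.
After 0 years: (0.0000, 0.0000, 1.0000)
After 1 year: (0.3700, 0.3000, 0.3300)
After 2 years: (0.3275, 0.3730, 0.2995)
After 3 years: (0.3238, 0.3775, 0.2987)
After 4 years: (0.3236, 0.3777, 0.2987)
P(in Manager after 4 years) = 0.3236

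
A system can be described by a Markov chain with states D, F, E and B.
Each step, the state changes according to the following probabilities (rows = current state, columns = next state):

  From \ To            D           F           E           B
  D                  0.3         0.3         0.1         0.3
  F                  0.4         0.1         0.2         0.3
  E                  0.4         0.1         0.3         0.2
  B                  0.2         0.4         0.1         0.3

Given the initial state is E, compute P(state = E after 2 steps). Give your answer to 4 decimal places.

Propagate the distribution vector 2 steps from E.
After 0 steps: (0.0000, 0.0000, 1.0000, 0.0000)
After 1 step: (0.4000, 0.1000, 0.3000, 0.2000)
After 2 steps: (0.3200, 0.2400, 0.1700, 0.2700)
P(in E after 2 steps) = 0.1700

0.1700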